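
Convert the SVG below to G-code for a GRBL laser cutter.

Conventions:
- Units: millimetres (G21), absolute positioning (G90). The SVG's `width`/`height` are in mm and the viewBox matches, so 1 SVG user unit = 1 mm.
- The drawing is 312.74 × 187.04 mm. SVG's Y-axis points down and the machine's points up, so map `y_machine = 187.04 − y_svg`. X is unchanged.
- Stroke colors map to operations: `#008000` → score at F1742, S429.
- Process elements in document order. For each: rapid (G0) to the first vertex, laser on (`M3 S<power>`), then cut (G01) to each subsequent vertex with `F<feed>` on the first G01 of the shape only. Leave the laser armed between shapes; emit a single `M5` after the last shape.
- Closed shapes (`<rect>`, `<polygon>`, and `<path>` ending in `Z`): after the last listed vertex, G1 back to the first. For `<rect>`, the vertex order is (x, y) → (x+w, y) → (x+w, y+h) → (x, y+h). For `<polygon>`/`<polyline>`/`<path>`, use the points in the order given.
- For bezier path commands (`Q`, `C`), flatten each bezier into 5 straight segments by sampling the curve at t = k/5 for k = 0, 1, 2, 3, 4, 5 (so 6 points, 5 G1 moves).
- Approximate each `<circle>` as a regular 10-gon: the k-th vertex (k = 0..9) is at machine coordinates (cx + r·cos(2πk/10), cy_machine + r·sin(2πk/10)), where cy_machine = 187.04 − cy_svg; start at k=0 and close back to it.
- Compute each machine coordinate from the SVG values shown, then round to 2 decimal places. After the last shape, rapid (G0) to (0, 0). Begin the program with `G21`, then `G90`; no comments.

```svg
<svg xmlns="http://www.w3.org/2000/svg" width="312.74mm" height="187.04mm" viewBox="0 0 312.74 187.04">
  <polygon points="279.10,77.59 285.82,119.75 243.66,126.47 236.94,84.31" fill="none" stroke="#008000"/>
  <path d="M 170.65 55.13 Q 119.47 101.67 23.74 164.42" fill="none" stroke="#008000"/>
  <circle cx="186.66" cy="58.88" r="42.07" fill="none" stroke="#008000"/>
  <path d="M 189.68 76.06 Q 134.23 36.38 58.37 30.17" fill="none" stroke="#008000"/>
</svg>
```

viewBox `0 0 312.74 187.04` with mm width/height → 1 unit = 1 mm. Flip: y_m = 187.04 − y_svg.

**Shape 1** — `<polygon>` regular polygon, stroke `#008000` → score (S429, F1742). Machine vertices: (279.10,109.45) → (285.82,67.29) → (243.66,60.57) → (236.94,102.73) → (279.10,109.45). Closed: final G1 returns to the first vertex.

**Shape 2** — `<path>` quadratic bezier, stroke `#008000` → score (S429, F1742). Control points (SVG): P0=(170.65,55.13), P1=(119.47,101.67), P2=(23.74,164.42); sampled at t=k/5. Machine vertices: (170.65,131.91) → (148.40,112.65) → (122.58,92.08) → (93.20,70.23) → (60.25,47.07) → (23.74,22.62). Open path.

**Shape 3** — `<circle>` circle, stroke `#008000` → score (S429, F1742). Machine vertices: (228.73,128.16) → (220.70,152.89) → (199.66,168.17) → (173.66,168.17) → (152.62,152.89) → (144.59,128.16) → (152.62,103.43) → (173.66,88.15) → (199.66,88.15) → (220.70,103.43) → (228.73,128.16). Closed: final G1 returns to the first vertex.

**Shape 4** — `<path>` quadratic bezier, stroke `#008000` → score (S429, F1742). Control points (SVG): P0=(189.68,76.06), P1=(134.23,36.38), P2=(58.37,30.17); sampled at t=k/5. Machine vertices: (189.68,110.98) → (166.68,125.51) → (142.05,137.37) → (115.79,146.55) → (87.90,153.05) → (58.37,156.87). Open path.

G21
G90
G0 X279.10 Y109.45
M3 S429
G01 X285.82 Y67.29 F1742
G01 X243.66 Y60.57
G01 X236.94 Y102.73
G01 X279.10 Y109.45
G0 X170.65 Y131.91
M3 S429
G01 X148.40 Y112.65 F1742
G01 X122.58 Y92.08
G01 X93.20 Y70.23
G01 X60.25 Y47.07
G01 X23.74 Y22.62
G0 X228.73 Y128.16
M3 S429
G01 X220.70 Y152.89 F1742
G01 X199.66 Y168.17
G01 X173.66 Y168.17
G01 X152.62 Y152.89
G01 X144.59 Y128.16
G01 X152.62 Y103.43
G01 X173.66 Y88.15
G01 X199.66 Y88.15
G01 X220.70 Y103.43
G01 X228.73 Y128.16
G0 X189.68 Y110.98
M3 S429
G01 X166.68 Y125.51 F1742
G01 X142.05 Y137.37
G01 X115.79 Y146.55
G01 X87.90 Y153.05
G01 X58.37 Y156.87
M5
G0 X0.00 Y0.00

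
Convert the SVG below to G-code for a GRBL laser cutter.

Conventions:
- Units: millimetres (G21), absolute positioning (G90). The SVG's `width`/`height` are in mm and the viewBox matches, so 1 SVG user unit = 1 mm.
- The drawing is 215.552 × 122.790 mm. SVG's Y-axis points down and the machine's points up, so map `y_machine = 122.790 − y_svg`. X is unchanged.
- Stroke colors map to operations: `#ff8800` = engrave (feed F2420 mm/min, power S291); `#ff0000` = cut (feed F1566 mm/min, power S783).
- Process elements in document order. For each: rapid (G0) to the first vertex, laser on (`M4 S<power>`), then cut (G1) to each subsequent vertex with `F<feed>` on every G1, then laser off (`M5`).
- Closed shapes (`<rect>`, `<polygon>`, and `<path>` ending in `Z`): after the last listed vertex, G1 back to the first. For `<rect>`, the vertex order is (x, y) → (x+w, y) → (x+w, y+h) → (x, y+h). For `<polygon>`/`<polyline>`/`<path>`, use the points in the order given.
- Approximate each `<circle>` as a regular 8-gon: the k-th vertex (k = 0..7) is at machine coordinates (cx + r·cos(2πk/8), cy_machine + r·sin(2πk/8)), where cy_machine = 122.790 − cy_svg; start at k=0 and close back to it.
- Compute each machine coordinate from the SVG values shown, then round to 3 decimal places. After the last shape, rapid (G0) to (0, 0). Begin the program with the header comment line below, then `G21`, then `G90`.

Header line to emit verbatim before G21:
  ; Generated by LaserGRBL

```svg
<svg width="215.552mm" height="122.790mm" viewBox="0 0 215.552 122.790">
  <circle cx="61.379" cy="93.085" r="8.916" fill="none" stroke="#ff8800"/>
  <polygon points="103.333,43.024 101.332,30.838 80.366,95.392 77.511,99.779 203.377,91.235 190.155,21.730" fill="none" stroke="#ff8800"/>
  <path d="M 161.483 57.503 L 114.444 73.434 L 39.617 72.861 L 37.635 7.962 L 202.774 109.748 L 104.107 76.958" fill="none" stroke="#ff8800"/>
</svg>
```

; Generated by LaserGRBL
G21
G90
G0 X70.295 Y29.705
M4 S291
G1 X67.684 Y36.010 F2420
G1 X61.379 Y38.621 F2420
G1 X55.074 Y36.010 F2420
G1 X52.463 Y29.705 F2420
G1 X55.074 Y23.400 F2420
G1 X61.379 Y20.789 F2420
G1 X67.684 Y23.400 F2420
G1 X70.295 Y29.705 F2420
M5
G0 X103.333 Y79.766
M4 S291
G1 X101.332 Y91.952 F2420
G1 X80.366 Y27.398 F2420
G1 X77.511 Y23.011 F2420
G1 X203.377 Y31.555 F2420
G1 X190.155 Y101.060 F2420
G1 X103.333 Y79.766 F2420
M5
G0 X161.483 Y65.287
M4 S291
G1 X114.444 Y49.356 F2420
G1 X39.617 Y49.929 F2420
G1 X37.635 Y114.828 F2420
G1 X202.774 Y13.042 F2420
G1 X104.107 Y45.832 F2420
M5
G0 X0.000 Y0.000

1 u = 1 mm; y_m = 122.790 − y.

[1] `<circle>` circle, #ff8800→engrave S291 F2420: (70.295,29.705) → (67.684,36.010) → (61.379,38.621) → (55.074,36.010) → (52.463,29.705) → (55.074,23.400) → (61.379,20.789) → (67.684,23.400) → (70.295,29.705) (closed)

[2] `<polygon>` closed polygon, #ff8800→engrave S291 F2420: (103.333,79.766) → (101.332,91.952) → (80.366,27.398) → (77.511,23.011) → (203.377,31.555) → (190.155,101.060) → (103.333,79.766) (closed)

[3] `<path>` open polyline, #ff8800→engrave S291 F2420: (161.483,65.287) → (114.444,49.356) → (39.617,49.929) → (37.635,114.828) → (202.774,13.042) → (104.107,45.832)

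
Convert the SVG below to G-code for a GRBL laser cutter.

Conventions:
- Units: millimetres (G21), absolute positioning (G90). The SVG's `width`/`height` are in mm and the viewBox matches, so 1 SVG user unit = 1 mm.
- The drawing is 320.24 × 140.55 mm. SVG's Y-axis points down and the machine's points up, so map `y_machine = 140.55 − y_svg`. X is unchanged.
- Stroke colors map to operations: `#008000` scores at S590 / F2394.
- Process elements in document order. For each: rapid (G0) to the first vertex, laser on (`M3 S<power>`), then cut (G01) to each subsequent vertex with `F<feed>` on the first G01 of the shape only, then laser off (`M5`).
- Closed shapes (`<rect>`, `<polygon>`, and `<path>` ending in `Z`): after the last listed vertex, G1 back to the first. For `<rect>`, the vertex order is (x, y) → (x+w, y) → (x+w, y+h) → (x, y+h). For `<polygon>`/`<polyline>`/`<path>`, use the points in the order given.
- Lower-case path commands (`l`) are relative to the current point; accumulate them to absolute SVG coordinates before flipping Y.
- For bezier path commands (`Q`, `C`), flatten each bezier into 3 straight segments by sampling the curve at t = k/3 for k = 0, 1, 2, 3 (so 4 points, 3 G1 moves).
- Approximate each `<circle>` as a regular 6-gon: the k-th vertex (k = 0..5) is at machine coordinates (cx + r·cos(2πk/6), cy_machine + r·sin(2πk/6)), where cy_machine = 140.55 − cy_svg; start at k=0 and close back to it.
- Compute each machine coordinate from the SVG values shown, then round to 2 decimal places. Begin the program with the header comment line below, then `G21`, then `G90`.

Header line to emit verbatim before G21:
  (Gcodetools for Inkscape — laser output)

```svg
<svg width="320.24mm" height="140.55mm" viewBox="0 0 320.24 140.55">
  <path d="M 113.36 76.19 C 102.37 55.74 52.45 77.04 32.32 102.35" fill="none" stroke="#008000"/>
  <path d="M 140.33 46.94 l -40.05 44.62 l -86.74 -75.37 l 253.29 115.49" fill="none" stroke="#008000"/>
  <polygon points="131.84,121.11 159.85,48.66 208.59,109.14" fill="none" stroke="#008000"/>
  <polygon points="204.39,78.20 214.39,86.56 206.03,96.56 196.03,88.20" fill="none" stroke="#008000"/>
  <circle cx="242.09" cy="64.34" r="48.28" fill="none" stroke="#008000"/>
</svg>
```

(Gcodetools for Inkscape — laser output)
G21
G90
G0 X113.36 Y64.36
M3 S590
G01 X91.94 Y72.29 F2394
G01 X59.83 Y60.78
G01 X32.32 Y38.20
M5
G0 X140.33 Y93.61
M3 S590
G01 X100.28 Y48.99 F2394
G01 X13.54 Y124.36
G01 X266.83 Y8.87
M5
G0 X131.84 Y19.44
M3 S590
G01 X159.85 Y91.89 F2394
G01 X208.59 Y31.41
G01 X131.84 Y19.44
M5
G0 X204.39 Y62.35
M3 S590
G01 X214.39 Y53.99 F2394
G01 X206.03 Y43.99
G01 X196.03 Y52.35
G01 X204.39 Y62.35
M5
G0 X290.37 Y76.21
M3 S590
G01 X266.23 Y118.02 F2394
G01 X217.95 Y118.02
G01 X193.81 Y76.21
G01 X217.95 Y34.40
G01 X266.23 Y34.40
G01 X290.37 Y76.21
M5

Since the viewBox matches the mm dimensions, user units are millimetres directly. The only transform is the Y-flip y_m = 140.55 − y_svg.

Shape 1 is a cubic bezier drawn with `<path>`. Its stroke #008000 means score at S590, F2394. After flipping Y the toolpath is (113.36,64.36) → (91.94,72.29) → (59.83,60.78) → (32.32,38.20).

Shape 2 is a open polyline drawn with `<path>`. Its stroke #008000 means score at S590, F2394. After flipping Y the toolpath is (140.33,93.61) → (100.28,48.99) → (13.54,124.36) → (266.83,8.87).

Shape 3 is a regular polygon drawn with `<polygon>`. Its stroke #008000 means score at S590, F2394. After flipping Y the toolpath is (131.84,19.44) → (159.85,91.89) → (208.59,31.41) → (131.84,19.44), returning to the start.

Shape 4 is a regular polygon drawn with `<polygon>`. Its stroke #008000 means score at S590, F2394. After flipping Y the toolpath is (204.39,62.35) → (214.39,53.99) → (206.03,43.99) → (196.03,52.35) → (204.39,62.35), returning to the start.

Shape 5 is a circle drawn with `<circle>`. Its stroke #008000 means score at S590, F2394. After flipping Y the toolpath is (290.37,76.21) → (266.23,118.02) → (217.95,118.02) → (193.81,76.21) → (217.95,34.40) → (266.23,34.40) → (290.37,76.21), returning to the start.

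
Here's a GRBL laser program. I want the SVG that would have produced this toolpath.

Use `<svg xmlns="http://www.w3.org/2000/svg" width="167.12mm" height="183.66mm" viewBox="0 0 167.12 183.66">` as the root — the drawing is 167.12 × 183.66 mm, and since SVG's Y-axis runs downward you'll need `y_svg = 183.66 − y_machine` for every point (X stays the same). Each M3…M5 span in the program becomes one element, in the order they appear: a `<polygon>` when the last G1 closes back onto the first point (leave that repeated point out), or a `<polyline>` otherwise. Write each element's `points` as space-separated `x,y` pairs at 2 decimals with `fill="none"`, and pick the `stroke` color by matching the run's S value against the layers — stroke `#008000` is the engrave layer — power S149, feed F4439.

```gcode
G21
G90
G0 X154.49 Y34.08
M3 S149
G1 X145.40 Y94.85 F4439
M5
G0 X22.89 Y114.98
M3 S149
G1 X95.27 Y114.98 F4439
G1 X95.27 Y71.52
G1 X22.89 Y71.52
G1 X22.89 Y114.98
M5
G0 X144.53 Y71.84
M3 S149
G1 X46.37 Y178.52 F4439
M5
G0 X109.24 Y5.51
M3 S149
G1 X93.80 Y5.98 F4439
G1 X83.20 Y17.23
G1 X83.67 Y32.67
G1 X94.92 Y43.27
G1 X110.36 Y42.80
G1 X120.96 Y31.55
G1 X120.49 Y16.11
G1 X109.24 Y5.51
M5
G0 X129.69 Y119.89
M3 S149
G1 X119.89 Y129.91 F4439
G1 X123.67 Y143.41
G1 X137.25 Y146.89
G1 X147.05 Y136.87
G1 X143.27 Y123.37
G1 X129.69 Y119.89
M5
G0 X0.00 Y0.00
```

Machine Y-up, SVG Y-down with viewBox height 183.66, so y_svg = 183.66 − y_machine; X carries over. Every run uses S149, so all elements get stroke `#008000` (engrave).

Run 1: The run is open, so emit a `<polyline>` with points (Y-flipped): 154.49,149.58 145.40,88.81.

Run 2: The run returns to its start, so emit a `<polygon>` with points (Y-flipped): 22.89,68.68 95.27,68.68 95.27,112.14 22.89,112.14.

Run 3: The run is open, so emit a `<polyline>` with points (Y-flipped): 144.53,111.82 46.37,5.14.

Run 4: The run returns to its start, so emit a `<polygon>` with points (Y-flipped): 109.24,178.15 93.80,177.68 83.20,166.43 83.67,150.99 94.92,140.39 110.36,140.86 120.96,152.11 120.49,167.55.

Run 5: The run returns to its start, so emit a `<polygon>` with points (Y-flipped): 129.69,63.77 119.89,53.75 123.67,40.25 137.25,36.77 147.05,46.79 143.27,60.29.

<svg xmlns="http://www.w3.org/2000/svg" width="167.12mm" height="183.66mm" viewBox="0 0 167.12 183.66">
  <polyline points="154.49,149.58 145.40,88.81" fill="none" stroke="#008000"/>
  <polygon points="22.89,68.68 95.27,68.68 95.27,112.14 22.89,112.14" fill="none" stroke="#008000"/>
  <polyline points="144.53,111.82 46.37,5.14" fill="none" stroke="#008000"/>
  <polygon points="109.24,178.15 93.80,177.68 83.20,166.43 83.67,150.99 94.92,140.39 110.36,140.86 120.96,152.11 120.49,167.55" fill="none" stroke="#008000"/>
  <polygon points="129.69,63.77 119.89,53.75 123.67,40.25 137.25,36.77 147.05,46.79 143.27,60.29" fill="none" stroke="#008000"/>
</svg>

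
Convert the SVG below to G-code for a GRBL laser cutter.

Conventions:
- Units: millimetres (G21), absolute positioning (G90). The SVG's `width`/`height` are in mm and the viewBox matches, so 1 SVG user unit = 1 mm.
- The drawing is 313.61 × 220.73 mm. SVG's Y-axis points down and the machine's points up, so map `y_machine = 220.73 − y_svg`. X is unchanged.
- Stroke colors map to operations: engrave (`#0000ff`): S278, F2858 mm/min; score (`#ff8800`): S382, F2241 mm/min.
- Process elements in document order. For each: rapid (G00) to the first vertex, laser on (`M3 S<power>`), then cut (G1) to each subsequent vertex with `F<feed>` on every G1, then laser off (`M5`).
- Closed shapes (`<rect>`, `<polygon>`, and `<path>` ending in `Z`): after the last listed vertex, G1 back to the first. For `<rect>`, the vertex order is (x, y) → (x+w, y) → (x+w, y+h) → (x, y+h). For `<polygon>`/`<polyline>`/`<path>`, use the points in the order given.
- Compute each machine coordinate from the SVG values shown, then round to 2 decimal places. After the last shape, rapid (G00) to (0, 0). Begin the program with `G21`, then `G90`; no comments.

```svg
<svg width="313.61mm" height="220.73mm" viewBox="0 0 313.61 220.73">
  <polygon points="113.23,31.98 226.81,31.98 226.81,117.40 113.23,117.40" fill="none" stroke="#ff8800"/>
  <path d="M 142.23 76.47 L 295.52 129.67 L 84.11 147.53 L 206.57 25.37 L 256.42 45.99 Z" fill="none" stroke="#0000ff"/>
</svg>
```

G21
G90
G00 X113.23 Y188.75
M3 S382
G1 X226.81 Y188.75 F2241
G1 X226.81 Y103.33 F2241
G1 X113.23 Y103.33 F2241
G1 X113.23 Y188.75 F2241
M5
G00 X142.23 Y144.26
M3 S278
G1 X295.52 Y91.06 F2858
G1 X84.11 Y73.20 F2858
G1 X206.57 Y195.36 F2858
G1 X256.42 Y174.74 F2858
G1 X142.23 Y144.26 F2858
M5
G00 X0.00 Y0.00

Since the viewBox matches the mm dimensions, user units are millimetres directly. The only transform is the Y-flip y_m = 220.73 − y_svg.

Shape 1 is a rectangle drawn with `<polygon>`. Its stroke #ff8800 means score at S382, F2241. After flipping Y the toolpath is (113.23,188.75) → (226.81,188.75) → (226.81,103.33) → (113.23,103.33) → (113.23,188.75), returning to the start.

Shape 2 is a closed polygon drawn with `<path>`. Its stroke #0000ff means engrave at S278, F2858. After flipping Y the toolpath is (142.23,144.26) → (295.52,91.06) → (84.11,73.20) → (206.57,195.36) → (256.42,174.74) → (142.23,144.26), returning to the start.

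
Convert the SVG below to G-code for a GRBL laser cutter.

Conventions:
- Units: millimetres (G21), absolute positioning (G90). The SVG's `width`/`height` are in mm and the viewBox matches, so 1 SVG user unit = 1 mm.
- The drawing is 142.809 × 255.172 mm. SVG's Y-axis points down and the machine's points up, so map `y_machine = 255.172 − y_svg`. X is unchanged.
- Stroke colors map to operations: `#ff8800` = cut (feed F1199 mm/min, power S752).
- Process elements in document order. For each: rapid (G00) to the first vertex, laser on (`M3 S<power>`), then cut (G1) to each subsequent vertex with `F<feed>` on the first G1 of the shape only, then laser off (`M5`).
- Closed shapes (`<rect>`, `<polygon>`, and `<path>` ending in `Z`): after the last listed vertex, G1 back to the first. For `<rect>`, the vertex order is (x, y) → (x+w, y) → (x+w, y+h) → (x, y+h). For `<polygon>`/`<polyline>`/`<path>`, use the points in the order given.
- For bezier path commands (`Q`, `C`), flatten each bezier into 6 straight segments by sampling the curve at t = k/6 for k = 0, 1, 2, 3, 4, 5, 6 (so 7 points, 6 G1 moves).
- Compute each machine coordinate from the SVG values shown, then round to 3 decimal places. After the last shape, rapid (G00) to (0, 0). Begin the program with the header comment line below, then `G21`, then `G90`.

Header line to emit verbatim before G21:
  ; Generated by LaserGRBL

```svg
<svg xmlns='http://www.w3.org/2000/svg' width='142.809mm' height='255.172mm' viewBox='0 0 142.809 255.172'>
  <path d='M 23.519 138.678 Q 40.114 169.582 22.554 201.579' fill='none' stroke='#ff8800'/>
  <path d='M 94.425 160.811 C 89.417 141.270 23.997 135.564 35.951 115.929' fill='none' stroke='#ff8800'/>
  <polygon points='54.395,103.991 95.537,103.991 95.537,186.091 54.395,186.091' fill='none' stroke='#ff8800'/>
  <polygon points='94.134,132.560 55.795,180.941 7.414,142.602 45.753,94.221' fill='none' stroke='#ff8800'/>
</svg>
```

; Generated by LaserGRBL
G21
G90
G00 X23.519 Y116.494
M3 S752
G1 X28.102 Y106.162 F1199
G1 X30.787 Y95.770
G1 X31.575 Y85.317
G1 X30.466 Y74.803
G1 X27.459 Y64.228
G1 X22.554 Y53.593
M5
G00 X94.425 Y94.361
M3 S752
G1 X87.525 Y103.107 F1199
G1 X74.383 Y110.319
G1 X58.827 Y116.767
G1 X44.685 Y123.223
G1 X35.784 Y130.458
G1 X35.951 Y139.243
M5
G00 X54.395 Y151.181
M3 S752
G1 X95.537 Y151.181 F1199
G1 X95.537 Y69.081
G1 X54.395 Y69.081
G1 X54.395 Y151.181
M5
G00 X94.134 Y122.612
M3 S752
G1 X55.795 Y74.231 F1199
G1 X7.414 Y112.570
G1 X45.753 Y160.951
G1 X94.134 Y122.612
M5
G00 X0.000 Y0.000

Since the viewBox matches the mm dimensions, user units are millimetres directly. The only transform is the Y-flip y_m = 255.172 − y_svg.

Shape 1 is a quadratic bezier drawn with `<path>`. Its stroke #ff8800 means cut at S752, F1199. After flipping Y the toolpath is (23.519,116.494) → (28.102,106.162) → (30.787,95.770) → (31.575,85.317) → (30.466,74.803) → (27.459,64.228) → (22.554,53.593).

Shape 2 is a cubic bezier drawn with `<path>`. Its stroke #ff8800 means cut at S752, F1199. After flipping Y the toolpath is (94.425,94.361) → (87.525,103.107) → (74.383,110.319) → (58.827,116.767) → (44.685,123.223) → (35.784,130.458) → (35.951,139.243).

Shape 3 is a rectangle drawn with `<polygon>`. Its stroke #ff8800 means cut at S752, F1199. After flipping Y the toolpath is (54.395,151.181) → (95.537,151.181) → (95.537,69.081) → (54.395,69.081) → (54.395,151.181), returning to the start.

Shape 4 is a regular polygon drawn with `<polygon>`. Its stroke #ff8800 means cut at S752, F1199. After flipping Y the toolpath is (94.134,122.612) → (55.795,74.231) → (7.414,112.570) → (45.753,160.951) → (94.134,122.612), returning to the start.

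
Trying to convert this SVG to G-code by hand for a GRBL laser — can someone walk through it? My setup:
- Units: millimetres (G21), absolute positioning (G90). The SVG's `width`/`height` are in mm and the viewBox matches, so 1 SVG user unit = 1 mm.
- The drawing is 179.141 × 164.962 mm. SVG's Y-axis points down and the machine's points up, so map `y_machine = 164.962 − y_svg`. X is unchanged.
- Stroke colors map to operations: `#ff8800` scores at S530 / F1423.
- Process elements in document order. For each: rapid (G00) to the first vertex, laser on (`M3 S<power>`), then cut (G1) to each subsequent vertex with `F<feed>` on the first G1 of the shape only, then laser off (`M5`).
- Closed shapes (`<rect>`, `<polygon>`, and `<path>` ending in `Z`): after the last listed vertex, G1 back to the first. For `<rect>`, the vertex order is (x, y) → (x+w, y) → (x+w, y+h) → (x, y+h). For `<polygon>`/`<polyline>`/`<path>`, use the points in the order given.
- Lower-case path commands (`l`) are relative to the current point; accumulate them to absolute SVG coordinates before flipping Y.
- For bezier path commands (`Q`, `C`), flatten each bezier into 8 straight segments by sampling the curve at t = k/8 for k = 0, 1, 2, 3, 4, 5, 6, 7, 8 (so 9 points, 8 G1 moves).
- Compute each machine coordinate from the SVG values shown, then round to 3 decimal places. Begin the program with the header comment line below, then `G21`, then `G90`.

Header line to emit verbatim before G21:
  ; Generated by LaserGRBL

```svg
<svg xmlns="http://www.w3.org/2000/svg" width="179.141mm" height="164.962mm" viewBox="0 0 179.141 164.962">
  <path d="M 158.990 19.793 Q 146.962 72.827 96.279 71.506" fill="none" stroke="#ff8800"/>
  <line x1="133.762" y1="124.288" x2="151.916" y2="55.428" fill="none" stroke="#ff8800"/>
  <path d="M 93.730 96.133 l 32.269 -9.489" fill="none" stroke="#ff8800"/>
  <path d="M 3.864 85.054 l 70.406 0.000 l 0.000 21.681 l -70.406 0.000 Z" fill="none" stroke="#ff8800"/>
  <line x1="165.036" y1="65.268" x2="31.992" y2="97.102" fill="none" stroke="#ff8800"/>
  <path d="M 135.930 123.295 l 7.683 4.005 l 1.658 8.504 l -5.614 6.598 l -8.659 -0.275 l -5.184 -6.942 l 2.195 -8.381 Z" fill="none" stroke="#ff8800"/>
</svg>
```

; Generated by LaserGRBL
G21
G90
G00 X158.990 Y145.169
M3 S530
G1 X155.379 Y132.760 F1423
G1 X150.560 Y122.049
G1 X144.533 Y113.037
G1 X137.298 Y105.724
G1 X128.855 Y100.109
G1 X119.205 Y96.193
G1 X108.346 Y93.975
G1 X96.279 Y93.456
M5
G00 X133.762 Y40.674
M3 S530
G1 X151.916 Y109.534 F1423
M5
G00 X93.730 Y68.829
M3 S530
G1 X125.999 Y78.318 F1423
M5
G00 X3.864 Y79.908
M3 S530
G1 X74.270 Y79.908 F1423
G1 X74.270 Y58.227
G1 X3.864 Y58.227
G1 X3.864 Y79.908
M5
G00 X165.036 Y99.694
M3 S530
G1 X31.992 Y67.860 F1423
M5
G00 X135.930 Y41.667
M3 S530
G1 X143.613 Y37.662 F1423
G1 X145.271 Y29.158
G1 X139.657 Y22.560
G1 X130.998 Y22.835
G1 X125.814 Y29.777
G1 X128.009 Y38.158
G1 X135.930 Y41.667
M5

viewBox `0 0 179.141 164.962` with mm width/height → 1 unit = 1 mm. Flip: y_m = 164.962 − y_svg.

**Shape 1** — `<path>` quadratic bezier, stroke `#ff8800` → score (S530, F1423). Control points (SVG): P0=(158.990,19.793), P1=(146.962,72.827), P2=(96.279,71.506); sampled at t=k/8. Machine vertices: (158.990,145.169) → (155.379,132.760) → (150.560,122.049) → (144.533,113.037) → (137.298,105.724) → (128.855,100.109) → (119.205,96.193) → (108.346,93.975) → (96.279,93.456). Open path.

**Shape 2** — `<line>` line segment, stroke `#ff8800` → score (S530, F1423). Machine vertices: (133.762,40.674) → (151.916,109.534). Open path.

**Shape 3** — `<path>` line segment, stroke `#ff8800` → score (S530, F1423). Machine vertices: (93.730,68.829) → (125.999,78.318). Open path.

**Shape 4** — `<path>` rectangle, stroke `#ff8800` → score (S530, F1423). Machine vertices: (3.864,79.908) → (74.270,79.908) → (74.270,58.227) → (3.864,58.227) → (3.864,79.908). Closed: final G1 returns to the first vertex.

**Shape 5** — `<line>` line segment, stroke `#ff8800` → score (S530, F1423). Machine vertices: (165.036,99.694) → (31.992,67.860). Open path.

**Shape 6** — `<path>` regular polygon, stroke `#ff8800` → score (S530, F1423). Machine vertices: (135.930,41.667) → (143.613,37.662) → (145.271,29.158) → (139.657,22.560) → (130.998,22.835) → (125.814,29.777) → (128.009,38.158) → (135.930,41.667). Closed: final G1 returns to the first vertex.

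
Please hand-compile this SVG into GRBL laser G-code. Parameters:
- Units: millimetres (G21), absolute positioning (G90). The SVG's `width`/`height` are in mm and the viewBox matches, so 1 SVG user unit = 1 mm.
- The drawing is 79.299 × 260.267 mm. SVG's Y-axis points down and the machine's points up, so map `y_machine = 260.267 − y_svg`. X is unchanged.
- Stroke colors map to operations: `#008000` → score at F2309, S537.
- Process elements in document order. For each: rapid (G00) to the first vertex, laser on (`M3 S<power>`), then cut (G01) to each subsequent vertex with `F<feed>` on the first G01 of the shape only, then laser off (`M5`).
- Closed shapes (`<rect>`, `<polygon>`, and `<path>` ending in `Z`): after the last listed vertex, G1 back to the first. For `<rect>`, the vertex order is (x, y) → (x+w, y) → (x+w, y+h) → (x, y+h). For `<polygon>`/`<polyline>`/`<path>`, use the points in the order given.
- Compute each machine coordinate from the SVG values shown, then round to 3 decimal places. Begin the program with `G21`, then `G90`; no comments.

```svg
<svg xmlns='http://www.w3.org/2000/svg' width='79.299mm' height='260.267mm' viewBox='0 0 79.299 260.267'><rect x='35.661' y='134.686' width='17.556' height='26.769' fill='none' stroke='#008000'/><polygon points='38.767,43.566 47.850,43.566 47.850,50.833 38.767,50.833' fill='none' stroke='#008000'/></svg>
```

G21
G90
G00 X35.661 Y125.581
M3 S537
G01 X53.217 Y125.581 F2309
G01 X53.217 Y98.812
G01 X35.661 Y98.812
G01 X35.661 Y125.581
M5
G00 X38.767 Y216.701
M3 S537
G01 X47.850 Y216.701 F2309
G01 X47.850 Y209.434
G01 X38.767 Y209.434
G01 X38.767 Y216.701
M5

1 u = 1 mm; y_m = 260.267 − y.

[1] `<rect>` rectangle, #008000→score S537 F2309: (35.661,125.581) → (53.217,125.581) → (53.217,98.812) → (35.661,98.812) → (35.661,125.581) (closed)

[2] `<polygon>` rectangle, #008000→score S537 F2309: (38.767,216.701) → (47.850,216.701) → (47.850,209.434) → (38.767,209.434) → (38.767,216.701) (closed)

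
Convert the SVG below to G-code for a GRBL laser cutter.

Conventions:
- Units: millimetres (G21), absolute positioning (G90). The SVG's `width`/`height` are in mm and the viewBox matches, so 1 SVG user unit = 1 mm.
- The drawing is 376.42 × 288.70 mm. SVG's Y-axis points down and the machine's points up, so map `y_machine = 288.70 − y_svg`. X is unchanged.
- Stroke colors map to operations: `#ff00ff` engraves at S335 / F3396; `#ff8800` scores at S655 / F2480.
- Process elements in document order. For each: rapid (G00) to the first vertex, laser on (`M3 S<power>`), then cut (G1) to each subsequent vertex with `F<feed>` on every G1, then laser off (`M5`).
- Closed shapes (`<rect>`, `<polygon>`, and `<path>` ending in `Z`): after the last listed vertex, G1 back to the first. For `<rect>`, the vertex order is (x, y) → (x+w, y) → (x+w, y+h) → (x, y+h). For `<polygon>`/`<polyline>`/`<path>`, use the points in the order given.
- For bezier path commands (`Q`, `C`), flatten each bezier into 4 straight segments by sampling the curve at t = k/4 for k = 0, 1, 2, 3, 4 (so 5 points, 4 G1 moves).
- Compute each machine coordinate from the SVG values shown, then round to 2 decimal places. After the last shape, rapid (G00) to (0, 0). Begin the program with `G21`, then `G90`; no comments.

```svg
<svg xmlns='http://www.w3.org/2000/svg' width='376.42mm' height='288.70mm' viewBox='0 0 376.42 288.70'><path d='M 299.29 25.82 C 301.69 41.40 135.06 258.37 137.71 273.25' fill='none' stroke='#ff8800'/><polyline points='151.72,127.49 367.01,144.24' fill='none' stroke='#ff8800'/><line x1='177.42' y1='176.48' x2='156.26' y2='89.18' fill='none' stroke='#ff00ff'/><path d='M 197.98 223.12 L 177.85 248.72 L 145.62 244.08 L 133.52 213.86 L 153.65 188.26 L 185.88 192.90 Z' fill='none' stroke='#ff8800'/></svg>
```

Since the viewBox matches the mm dimensions, user units are millimetres directly. The only transform is the Y-flip y_m = 288.70 − y_svg.

Shape 1 is a cubic bezier drawn with `<path>`. Its stroke #ff8800 means score at S655, F2480. After flipping Y the toolpath is (299.29,262.88) → (274.68,219.74) → (218.41,138.90) → (162.18,58.20) → (137.71,15.45).

Shape 2 is a line segment drawn with `<polyline>`. Its stroke #ff8800 means score at S655, F2480. After flipping Y the toolpath is (151.72,161.21) → (367.01,144.46).

Shape 3 is a line segment drawn with `<line>`. Its stroke #ff00ff means engrave at S335, F3396. After flipping Y the toolpath is (177.42,112.22) → (156.26,199.52).

Shape 4 is a regular polygon drawn with `<path>`. Its stroke #ff8800 means score at S655, F2480. After flipping Y the toolpath is (197.98,65.58) → (177.85,39.98) → (145.62,44.62) → (133.52,74.84) → (153.65,100.44) → (185.88,95.80) → (197.98,65.58), returning to the start.

G21
G90
G00 X299.29 Y262.88
M3 S655
G1 X274.68 Y219.74 F2480
G1 X218.41 Y138.90 F2480
G1 X162.18 Y58.20 F2480
G1 X137.71 Y15.45 F2480
M5
G00 X151.72 Y161.21
M3 S655
G1 X367.01 Y144.46 F2480
M5
G00 X177.42 Y112.22
M3 S335
G1 X156.26 Y199.52 F3396
M5
G00 X197.98 Y65.58
M3 S655
G1 X177.85 Y39.98 F2480
G1 X145.62 Y44.62 F2480
G1 X133.52 Y74.84 F2480
G1 X153.65 Y100.44 F2480
G1 X185.88 Y95.80 F2480
G1 X197.98 Y65.58 F2480
M5
G00 X0.00 Y0.00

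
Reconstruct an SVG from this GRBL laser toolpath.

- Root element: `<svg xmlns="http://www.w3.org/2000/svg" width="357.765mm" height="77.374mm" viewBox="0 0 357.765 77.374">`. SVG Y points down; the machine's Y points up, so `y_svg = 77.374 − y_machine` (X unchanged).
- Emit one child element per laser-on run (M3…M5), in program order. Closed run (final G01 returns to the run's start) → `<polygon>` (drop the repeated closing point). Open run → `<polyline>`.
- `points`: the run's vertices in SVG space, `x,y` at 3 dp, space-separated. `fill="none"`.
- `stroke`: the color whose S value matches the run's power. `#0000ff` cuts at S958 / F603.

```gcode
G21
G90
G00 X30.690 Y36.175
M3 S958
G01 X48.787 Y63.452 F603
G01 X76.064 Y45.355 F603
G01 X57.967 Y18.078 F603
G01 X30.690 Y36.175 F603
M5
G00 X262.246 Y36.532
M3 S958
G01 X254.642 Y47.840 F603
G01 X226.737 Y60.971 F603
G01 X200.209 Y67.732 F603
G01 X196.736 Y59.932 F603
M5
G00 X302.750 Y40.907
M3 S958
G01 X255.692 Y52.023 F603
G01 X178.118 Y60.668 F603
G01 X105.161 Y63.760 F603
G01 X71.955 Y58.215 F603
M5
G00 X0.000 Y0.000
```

<svg xmlns="http://www.w3.org/2000/svg" width="357.765mm" height="77.374mm" viewBox="0 0 357.765 77.374">
  <polygon points="30.690,41.199 48.787,13.922 76.064,32.019 57.967,59.296" fill="none" stroke="#0000ff"/>
  <polyline points="262.246,40.842 254.642,29.534 226.737,16.403 200.209,9.642 196.736,17.442" fill="none" stroke="#0000ff"/>
  <polyline points="302.750,36.467 255.692,25.351 178.118,16.706 105.161,13.614 71.955,19.159" fill="none" stroke="#0000ff"/>
</svg>

Each laser-on run becomes one SVG element. Flip Y back into SVG space with y_svg = 77.374 − y_machine. Every run uses S958, so all elements get stroke `#0000ff` (cut).

Run 1: The run returns to its start, so emit a `<polygon>` with points (Y-flipped): 30.690,41.199 48.787,13.922 76.064,32.019 57.967,59.296.

Run 2: The run is open, so emit a `<polyline>` with points (Y-flipped): 262.246,40.842 254.642,29.534 226.737,16.403 200.209,9.642 196.736,17.442.

Run 3: The run is open, so emit a `<polyline>` with points (Y-flipped): 302.750,36.467 255.692,25.351 178.118,16.706 105.161,13.614 71.955,19.159.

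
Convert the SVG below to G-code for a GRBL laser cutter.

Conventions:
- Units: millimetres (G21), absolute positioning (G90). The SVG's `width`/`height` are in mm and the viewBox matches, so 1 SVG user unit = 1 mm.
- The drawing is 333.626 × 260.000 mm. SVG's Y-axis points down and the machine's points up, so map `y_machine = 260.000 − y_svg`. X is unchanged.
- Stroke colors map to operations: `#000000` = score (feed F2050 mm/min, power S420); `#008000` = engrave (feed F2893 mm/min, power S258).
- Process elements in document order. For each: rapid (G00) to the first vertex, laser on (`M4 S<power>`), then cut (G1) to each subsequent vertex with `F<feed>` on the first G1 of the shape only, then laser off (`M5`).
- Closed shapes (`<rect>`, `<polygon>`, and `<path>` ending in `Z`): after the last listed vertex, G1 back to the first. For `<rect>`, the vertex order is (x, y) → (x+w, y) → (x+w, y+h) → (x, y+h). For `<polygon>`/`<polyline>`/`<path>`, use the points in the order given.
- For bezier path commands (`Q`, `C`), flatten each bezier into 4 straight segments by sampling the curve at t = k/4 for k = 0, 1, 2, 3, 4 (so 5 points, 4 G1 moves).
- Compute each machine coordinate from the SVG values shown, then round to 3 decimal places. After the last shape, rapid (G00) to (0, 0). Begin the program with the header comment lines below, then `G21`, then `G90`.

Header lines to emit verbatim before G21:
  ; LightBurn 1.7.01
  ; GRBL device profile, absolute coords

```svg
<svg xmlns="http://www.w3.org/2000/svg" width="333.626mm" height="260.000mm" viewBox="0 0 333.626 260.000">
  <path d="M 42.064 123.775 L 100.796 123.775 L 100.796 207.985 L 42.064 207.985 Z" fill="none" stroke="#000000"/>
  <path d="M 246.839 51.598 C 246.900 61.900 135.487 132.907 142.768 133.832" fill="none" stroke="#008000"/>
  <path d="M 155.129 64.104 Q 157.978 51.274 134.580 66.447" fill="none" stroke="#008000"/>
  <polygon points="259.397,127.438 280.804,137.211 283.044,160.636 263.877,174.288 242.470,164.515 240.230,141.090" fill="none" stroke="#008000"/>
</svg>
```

viewBox `0 0 333.626 260.000` with mm width/height → 1 unit = 1 mm. Flip: y_m = 260.000 − y_svg.

**Shape 1** — `<path>` rectangle, stroke `#000000` → score (S420, F2050). Machine vertices: (42.064,136.225) → (100.796,136.225) → (100.796,52.015) → (42.064,52.015) → (42.064,136.225). Closed: final G1 returns to the first vertex.

**Shape 2** — `<path>` cubic bezier, stroke `#008000` → engrave (S258, F2893). Control points (SVG): P0=(246.839,51.598), P1=(246.900,61.900), P2=(135.487,132.907), P3=(142.768,133.832); sampled at t=k/4. Machine vertices: (246.839,208.402) → (229.580,191.337) → (192.096,163.769) → (155.966,137.959) → (142.768,126.168). Open path.

**Shape 3** — `<path>` quadratic bezier, stroke `#008000` → engrave (S258, F2893). Control points (SVG): P0=(155.129,64.104), P1=(157.978,51.274), P2=(134.580,66.447); sampled at t=k/4. Machine vertices: (155.129,195.896) → (154.913,200.561) → (151.416,201.725) → (144.639,199.389) → (134.580,193.553). Open path.

**Shape 4** — `<polygon>` regular polygon, stroke `#008000` → engrave (S258, F2893). Machine vertices: (259.397,132.562) → (280.804,122.789) → (283.044,99.364) → (263.877,85.712) → (242.470,95.485) → (240.230,118.910) → (259.397,132.562). Closed: final G1 returns to the first vertex.

; LightBurn 1.7.01
; GRBL device profile, absolute coords
G21
G90
G00 X42.064 Y136.225
M4 S420
G1 X100.796 Y136.225 F2050
G1 X100.796 Y52.015
G1 X42.064 Y52.015
G1 X42.064 Y136.225
M5
G00 X246.839 Y208.402
M4 S258
G1 X229.580 Y191.337 F2893
G1 X192.096 Y163.769
G1 X155.966 Y137.959
G1 X142.768 Y126.168
M5
G00 X155.129 Y195.896
M4 S258
G1 X154.913 Y200.561 F2893
G1 X151.416 Y201.725
G1 X144.639 Y199.389
G1 X134.580 Y193.553
M5
G00 X259.397 Y132.562
M4 S258
G1 X280.804 Y122.789 F2893
G1 X283.044 Y99.364
G1 X263.877 Y85.712
G1 X242.470 Y95.485
G1 X240.230 Y118.910
G1 X259.397 Y132.562
M5
G00 X0.000 Y0.000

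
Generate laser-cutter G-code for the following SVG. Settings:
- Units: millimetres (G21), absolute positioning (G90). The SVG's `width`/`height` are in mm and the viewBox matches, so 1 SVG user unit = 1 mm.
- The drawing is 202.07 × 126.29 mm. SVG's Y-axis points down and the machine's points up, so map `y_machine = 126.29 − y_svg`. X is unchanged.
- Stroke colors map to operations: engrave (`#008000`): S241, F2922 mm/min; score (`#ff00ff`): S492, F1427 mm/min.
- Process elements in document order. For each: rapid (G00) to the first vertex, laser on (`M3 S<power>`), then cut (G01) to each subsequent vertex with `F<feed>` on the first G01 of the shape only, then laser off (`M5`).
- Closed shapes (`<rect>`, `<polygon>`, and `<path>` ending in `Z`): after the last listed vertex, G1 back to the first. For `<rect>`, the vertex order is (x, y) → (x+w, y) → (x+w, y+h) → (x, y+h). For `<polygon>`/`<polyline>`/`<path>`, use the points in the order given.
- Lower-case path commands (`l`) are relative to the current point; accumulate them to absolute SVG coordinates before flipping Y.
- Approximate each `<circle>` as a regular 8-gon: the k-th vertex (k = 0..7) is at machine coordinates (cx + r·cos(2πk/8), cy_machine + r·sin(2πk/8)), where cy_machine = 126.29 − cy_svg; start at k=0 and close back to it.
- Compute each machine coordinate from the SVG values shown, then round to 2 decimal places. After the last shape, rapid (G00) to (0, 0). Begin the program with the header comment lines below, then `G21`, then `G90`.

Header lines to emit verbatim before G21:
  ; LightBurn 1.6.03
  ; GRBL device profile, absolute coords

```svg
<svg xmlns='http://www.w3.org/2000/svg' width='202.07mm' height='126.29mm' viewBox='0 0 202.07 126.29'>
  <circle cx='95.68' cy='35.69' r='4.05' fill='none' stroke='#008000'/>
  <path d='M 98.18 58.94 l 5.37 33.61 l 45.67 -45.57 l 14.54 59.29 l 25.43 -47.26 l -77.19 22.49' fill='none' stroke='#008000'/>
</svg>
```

; LightBurn 1.6.03
; GRBL device profile, absolute coords
G21
G90
G00 X99.73 Y90.60
M3 S241
G01 X98.54 Y93.46 F2922
G01 X95.68 Y94.65
G01 X92.82 Y93.46
G01 X91.63 Y90.60
G01 X92.82 Y87.74
G01 X95.68 Y86.55
G01 X98.54 Y87.74
G01 X99.73 Y90.60
M5
G00 X98.18 Y67.35
M3 S241
G01 X103.55 Y33.74 F2922
G01 X149.22 Y79.31
G01 X163.76 Y20.02
G01 X189.19 Y67.28
G01 X112.00 Y44.79
M5
G00 X0.00 Y0.00

viewBox `0 0 202.07 126.29` with mm width/height → 1 unit = 1 mm. Flip: y_m = 126.29 − y_svg.

**Shape 1** — `<circle>` circle, stroke `#008000` → engrave (S241, F2922). Machine vertices: (99.73,90.60) → (98.54,93.46) → (95.68,94.65) → (92.82,93.46) → (91.63,90.60) → (92.82,87.74) → (95.68,86.55) → (98.54,87.74) → (99.73,90.60). Closed: final G1 returns to the first vertex.

**Shape 2** — `<path>` open polyline, stroke `#008000` → engrave (S241, F2922). Machine vertices: (98.18,67.35) → (103.55,33.74) → (149.22,79.31) → (163.76,20.02) → (189.19,67.28) → (112.00,44.79). Open path.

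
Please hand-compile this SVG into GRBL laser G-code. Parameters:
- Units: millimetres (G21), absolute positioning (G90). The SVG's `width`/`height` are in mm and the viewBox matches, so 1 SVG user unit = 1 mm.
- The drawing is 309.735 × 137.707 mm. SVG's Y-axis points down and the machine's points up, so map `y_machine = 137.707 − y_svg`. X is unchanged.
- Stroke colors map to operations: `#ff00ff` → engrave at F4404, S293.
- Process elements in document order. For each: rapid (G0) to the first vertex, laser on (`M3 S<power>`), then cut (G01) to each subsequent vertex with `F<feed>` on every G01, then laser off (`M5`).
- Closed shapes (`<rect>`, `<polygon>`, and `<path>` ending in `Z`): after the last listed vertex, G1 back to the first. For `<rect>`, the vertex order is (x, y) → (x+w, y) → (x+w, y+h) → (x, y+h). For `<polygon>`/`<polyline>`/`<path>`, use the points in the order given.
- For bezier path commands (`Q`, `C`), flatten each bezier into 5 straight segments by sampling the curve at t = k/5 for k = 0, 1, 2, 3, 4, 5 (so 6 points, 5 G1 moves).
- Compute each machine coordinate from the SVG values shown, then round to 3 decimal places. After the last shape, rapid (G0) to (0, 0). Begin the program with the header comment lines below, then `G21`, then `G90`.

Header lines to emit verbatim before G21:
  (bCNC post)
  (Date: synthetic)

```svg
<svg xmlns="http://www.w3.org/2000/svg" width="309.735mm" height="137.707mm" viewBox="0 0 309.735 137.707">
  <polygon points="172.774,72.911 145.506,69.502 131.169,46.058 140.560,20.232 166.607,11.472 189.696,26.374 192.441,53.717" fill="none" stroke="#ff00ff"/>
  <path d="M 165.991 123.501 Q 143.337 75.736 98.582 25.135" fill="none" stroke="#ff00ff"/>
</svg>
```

viewBox `0 0 309.735 137.707` with mm width/height → 1 unit = 1 mm. Flip: y_m = 137.707 − y_svg.

**Shape 1** — `<polygon>` regular polygon, stroke `#ff00ff` → engrave (S293, F4404). Machine vertices: (172.774,64.796) → (145.506,68.205) → (131.169,91.649) → (140.560,117.475) → (166.607,126.235) → (189.696,111.333) → (192.441,83.990) → (172.774,64.796). Closed: final G1 returns to the first vertex.

**Shape 2** — `<path>` quadratic bezier, stroke `#ff00ff` → engrave (S293, F4404). Control points (SVG): P0=(165.991,123.501), P1=(143.337,75.736), P2=(98.582,25.135); sampled at t=k/5. Machine vertices: (165.991,14.206) → (156.045,33.425) → (144.332,52.872) → (130.850,72.545) → (115.600,92.445) → (98.582,112.572). Open path.

(bCNC post)
(Date: synthetic)
G21
G90
G0 X172.774 Y64.796
M3 S293
G01 X145.506 Y68.205 F4404
G01 X131.169 Y91.649 F4404
G01 X140.560 Y117.475 F4404
G01 X166.607 Y126.235 F4404
G01 X189.696 Y111.333 F4404
G01 X192.441 Y83.990 F4404
G01 X172.774 Y64.796 F4404
M5
G0 X165.991 Y14.206
M3 S293
G01 X156.045 Y33.425 F4404
G01 X144.332 Y52.872 F4404
G01 X130.850 Y72.545 F4404
G01 X115.600 Y92.445 F4404
G01 X98.582 Y112.572 F4404
M5
G0 X0.000 Y0.000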